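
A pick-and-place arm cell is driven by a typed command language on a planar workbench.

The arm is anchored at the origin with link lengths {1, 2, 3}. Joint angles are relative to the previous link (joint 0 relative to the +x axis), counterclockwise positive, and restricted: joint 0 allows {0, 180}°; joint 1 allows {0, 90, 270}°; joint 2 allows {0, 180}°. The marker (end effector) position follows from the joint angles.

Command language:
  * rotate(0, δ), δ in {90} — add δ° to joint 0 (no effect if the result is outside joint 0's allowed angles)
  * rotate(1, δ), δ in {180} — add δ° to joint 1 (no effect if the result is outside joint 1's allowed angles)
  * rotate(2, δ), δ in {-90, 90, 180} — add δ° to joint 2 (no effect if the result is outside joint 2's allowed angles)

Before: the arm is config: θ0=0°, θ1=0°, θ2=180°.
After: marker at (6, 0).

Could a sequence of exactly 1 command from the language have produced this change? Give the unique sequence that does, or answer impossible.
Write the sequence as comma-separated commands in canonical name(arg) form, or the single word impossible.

start: config: θ0=0°, θ1=0°, θ2=180°
step 1 (rotate(2, 180)): config: θ0=0°, θ1=0°, θ2=0°
all 5 alternatives checked — unique.

rotate(2, 180)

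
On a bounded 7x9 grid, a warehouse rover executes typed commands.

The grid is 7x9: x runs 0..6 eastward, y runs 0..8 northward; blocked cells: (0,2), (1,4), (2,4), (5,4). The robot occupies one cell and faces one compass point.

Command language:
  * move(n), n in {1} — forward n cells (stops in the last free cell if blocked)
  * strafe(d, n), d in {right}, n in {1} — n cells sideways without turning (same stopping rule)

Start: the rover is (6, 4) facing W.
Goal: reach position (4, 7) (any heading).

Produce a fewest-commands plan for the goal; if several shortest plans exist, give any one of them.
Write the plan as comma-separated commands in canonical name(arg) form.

strafe(right, 1), move(1), move(1), strafe(right, 1), strafe(right, 1)

begin: (6, 4) facing W
step 1 (strafe(right, 1)): (6, 5) facing W
step 2 (move(1)): (5, 5) facing W
step 3 (move(1)): (4, 5) facing W
step 4 (strafe(right, 1)): (4, 6) facing W
step 5 (strafe(right, 1)): (4, 7) facing W
shorter routes all fall short; 5 is best.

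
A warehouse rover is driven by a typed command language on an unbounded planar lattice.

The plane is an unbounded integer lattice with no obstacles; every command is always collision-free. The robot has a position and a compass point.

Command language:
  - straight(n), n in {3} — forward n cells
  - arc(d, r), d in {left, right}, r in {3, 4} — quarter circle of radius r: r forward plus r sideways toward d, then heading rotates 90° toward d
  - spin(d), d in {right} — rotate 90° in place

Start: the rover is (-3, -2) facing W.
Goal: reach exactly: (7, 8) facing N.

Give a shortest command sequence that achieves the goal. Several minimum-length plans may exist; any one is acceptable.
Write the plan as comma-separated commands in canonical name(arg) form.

begin: (-3, -2) facing W
step 1 (spin(right)): (-3, -2) facing N
step 2 (arc(right, 4)): (1, 2) facing E
step 3 (arc(left, 3)): (4, 5) facing N
step 4 (spin(right)): (4, 5) facing E
step 5 (arc(left, 3)): (7, 8) facing N
nothing shorter than 5 reaches the goal.

spin(right), arc(right, 4), arc(left, 3), spin(right), arc(left, 3)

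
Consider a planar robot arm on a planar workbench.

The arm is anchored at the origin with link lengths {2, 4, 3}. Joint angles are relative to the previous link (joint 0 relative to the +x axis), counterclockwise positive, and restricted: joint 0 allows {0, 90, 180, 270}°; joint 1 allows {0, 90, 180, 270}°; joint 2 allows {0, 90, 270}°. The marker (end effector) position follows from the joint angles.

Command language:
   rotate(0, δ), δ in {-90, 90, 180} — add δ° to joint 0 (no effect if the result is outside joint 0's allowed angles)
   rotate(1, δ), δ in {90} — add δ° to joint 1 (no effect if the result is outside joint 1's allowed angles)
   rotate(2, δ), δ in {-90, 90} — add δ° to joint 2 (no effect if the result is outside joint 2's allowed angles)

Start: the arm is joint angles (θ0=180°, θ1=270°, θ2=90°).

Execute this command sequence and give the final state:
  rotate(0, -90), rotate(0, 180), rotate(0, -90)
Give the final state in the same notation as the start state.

t0: joint angles (θ0=180°, θ1=270°, θ2=90°)
step 1 (rotate(0, -90)): joint angles (θ0=90°, θ1=270°, θ2=90°)
step 2 (rotate(0, 180)): joint angles (θ0=270°, θ1=270°, θ2=90°)
step 3 (rotate(0, -90)): joint angles (θ0=180°, θ1=270°, θ2=90°)

joint angles (θ0=180°, θ1=270°, θ2=90°)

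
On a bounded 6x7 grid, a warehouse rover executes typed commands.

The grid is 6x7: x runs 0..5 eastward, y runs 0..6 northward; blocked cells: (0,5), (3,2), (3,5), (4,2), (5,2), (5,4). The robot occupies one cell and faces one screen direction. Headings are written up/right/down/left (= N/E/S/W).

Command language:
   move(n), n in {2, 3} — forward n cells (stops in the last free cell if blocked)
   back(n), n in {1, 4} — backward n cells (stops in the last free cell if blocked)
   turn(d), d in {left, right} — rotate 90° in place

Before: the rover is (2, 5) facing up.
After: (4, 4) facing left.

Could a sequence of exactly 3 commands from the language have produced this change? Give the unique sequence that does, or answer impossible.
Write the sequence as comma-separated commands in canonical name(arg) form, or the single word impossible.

key: order matters: swapping back(1) and back(4) lands elsewhere
t0: (2, 5) facing up
t=1 back(1) ⇒ (2, 4) facing up
t=2 turn(left) ⇒ (2, 4) facing left
t=3 back(4) ⇒ (4, 4) facing left
uniquely the one of 216 3-step routes that fits.

back(1), turn(left), back(4)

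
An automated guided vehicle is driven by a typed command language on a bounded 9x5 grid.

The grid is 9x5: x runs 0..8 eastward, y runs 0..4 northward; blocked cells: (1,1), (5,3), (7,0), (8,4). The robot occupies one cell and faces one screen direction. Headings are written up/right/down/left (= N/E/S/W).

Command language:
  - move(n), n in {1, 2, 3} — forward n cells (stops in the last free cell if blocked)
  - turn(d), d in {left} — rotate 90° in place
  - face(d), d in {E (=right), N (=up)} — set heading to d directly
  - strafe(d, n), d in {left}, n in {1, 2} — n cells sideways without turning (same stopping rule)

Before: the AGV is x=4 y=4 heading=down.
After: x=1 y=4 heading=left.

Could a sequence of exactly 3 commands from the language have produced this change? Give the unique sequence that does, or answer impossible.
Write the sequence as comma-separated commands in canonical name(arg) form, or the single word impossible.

face(N), turn(left), move(3)

key: running move(3) before face(N) would end elsewhere — order is forced
from: x=4 y=4 heading=down
1. face(N) → x=4 y=4 heading=up
2. turn(left) → x=4 y=4 heading=left
3. move(3) → x=1 y=4 heading=left
no rival 3-sequence matches.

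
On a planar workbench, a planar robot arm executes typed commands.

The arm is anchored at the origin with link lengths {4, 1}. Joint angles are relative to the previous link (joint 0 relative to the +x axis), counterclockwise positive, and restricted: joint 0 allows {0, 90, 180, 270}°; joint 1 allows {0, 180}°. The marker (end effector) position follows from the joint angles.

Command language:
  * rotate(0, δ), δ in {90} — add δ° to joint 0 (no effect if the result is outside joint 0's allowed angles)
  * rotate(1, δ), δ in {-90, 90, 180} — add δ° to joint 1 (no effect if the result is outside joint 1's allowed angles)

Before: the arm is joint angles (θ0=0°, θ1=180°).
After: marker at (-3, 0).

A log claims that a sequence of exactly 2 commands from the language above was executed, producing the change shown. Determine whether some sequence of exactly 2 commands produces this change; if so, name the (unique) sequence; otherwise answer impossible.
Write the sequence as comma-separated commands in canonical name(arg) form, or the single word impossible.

rotate(0, 90), rotate(0, 90)

start: joint angles (θ0=0°, θ1=180°)
[1] after rotate(0, 90): joint angles (θ0=90°, θ1=180°)
[2] after rotate(0, 90): joint angles (θ0=180°, θ1=180°)
no other 2-command option fits: unique.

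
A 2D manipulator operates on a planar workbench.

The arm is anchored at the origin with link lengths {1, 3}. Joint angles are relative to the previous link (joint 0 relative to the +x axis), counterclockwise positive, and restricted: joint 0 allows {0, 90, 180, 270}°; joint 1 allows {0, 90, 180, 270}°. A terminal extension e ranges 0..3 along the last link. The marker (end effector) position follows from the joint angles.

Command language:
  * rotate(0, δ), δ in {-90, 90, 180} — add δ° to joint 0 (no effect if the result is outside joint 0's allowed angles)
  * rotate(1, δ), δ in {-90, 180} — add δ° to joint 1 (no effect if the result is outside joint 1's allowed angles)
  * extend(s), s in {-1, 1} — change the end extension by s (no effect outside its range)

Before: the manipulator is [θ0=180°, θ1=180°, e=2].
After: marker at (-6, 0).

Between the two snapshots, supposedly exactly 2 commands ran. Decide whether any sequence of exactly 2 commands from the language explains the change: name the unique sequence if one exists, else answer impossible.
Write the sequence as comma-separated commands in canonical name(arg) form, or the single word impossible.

from: [θ0=180°, θ1=180°, e=2]
1. rotate(1, -90) → [θ0=180°, θ1=90°, e=2]
2. rotate(1, -90) → [θ0=180°, θ1=0°, e=2]
uniquely the one of 49 2-step routes that fits.

rotate(1, -90), rotate(1, -90)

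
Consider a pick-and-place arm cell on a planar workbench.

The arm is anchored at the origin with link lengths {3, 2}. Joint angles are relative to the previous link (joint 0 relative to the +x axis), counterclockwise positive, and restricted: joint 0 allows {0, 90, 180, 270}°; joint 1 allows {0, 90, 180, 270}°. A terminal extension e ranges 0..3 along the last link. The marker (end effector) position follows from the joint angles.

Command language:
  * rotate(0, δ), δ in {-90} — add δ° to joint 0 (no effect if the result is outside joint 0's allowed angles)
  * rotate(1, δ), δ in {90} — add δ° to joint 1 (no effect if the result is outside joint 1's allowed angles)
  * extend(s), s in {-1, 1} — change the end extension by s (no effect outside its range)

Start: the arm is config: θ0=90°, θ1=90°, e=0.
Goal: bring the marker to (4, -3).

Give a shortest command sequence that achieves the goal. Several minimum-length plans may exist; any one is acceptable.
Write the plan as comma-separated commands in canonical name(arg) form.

extend(1), extend(1), rotate(0, -90), rotate(0, -90)

begin: config: θ0=90°, θ1=90°, e=0
1. extend(1) → config: θ0=90°, θ1=90°, e=1
2. extend(1) → config: θ0=90°, θ1=90°, e=2
3. rotate(0, -90) → config: θ0=0°, θ1=90°, e=2
4. rotate(0, -90) → config: θ0=270°, θ1=90°, e=2
no 3-step plan works, so 4 is optimal.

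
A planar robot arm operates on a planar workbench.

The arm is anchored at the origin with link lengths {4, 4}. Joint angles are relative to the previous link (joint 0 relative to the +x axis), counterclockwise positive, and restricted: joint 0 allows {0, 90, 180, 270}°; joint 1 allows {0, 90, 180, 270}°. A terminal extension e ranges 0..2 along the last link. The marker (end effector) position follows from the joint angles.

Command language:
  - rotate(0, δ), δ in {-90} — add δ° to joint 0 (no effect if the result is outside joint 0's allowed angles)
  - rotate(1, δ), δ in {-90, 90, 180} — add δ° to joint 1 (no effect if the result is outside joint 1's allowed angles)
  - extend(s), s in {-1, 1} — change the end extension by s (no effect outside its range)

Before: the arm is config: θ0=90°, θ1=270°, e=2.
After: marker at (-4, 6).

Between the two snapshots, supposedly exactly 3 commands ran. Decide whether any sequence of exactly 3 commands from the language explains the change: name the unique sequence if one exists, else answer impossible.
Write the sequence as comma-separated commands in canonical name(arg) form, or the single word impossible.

initial: config: θ0=90°, θ1=270°, e=2
1. rotate(0, -90) → config: θ0=0°, θ1=270°, e=2
2. rotate(0, -90) → config: θ0=270°, θ1=270°, e=2
3. rotate(0, -90) → config: θ0=180°, θ1=270°, e=2
all 216 alternatives checked — unique.

rotate(0, -90), rotate(0, -90), rotate(0, -90)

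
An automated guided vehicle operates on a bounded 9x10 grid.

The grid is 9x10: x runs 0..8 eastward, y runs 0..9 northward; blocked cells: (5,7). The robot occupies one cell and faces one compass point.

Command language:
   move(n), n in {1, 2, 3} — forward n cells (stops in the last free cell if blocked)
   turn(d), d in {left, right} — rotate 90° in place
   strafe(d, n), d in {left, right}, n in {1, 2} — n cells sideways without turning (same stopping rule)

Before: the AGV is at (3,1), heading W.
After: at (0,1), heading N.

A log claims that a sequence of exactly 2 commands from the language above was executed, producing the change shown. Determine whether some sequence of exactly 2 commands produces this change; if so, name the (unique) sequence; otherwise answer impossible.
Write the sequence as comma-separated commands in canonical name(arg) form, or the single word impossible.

key: cell and facing (now N) both changed — the 2 commands mix motion and turning
from: at (3,1), heading W
t=1 move(3) ⇒ at (0,1), heading W
t=2 turn(right) ⇒ at (0,1), heading N
uniquely the one of 81 2-step routes that fits.

move(3), turn(right)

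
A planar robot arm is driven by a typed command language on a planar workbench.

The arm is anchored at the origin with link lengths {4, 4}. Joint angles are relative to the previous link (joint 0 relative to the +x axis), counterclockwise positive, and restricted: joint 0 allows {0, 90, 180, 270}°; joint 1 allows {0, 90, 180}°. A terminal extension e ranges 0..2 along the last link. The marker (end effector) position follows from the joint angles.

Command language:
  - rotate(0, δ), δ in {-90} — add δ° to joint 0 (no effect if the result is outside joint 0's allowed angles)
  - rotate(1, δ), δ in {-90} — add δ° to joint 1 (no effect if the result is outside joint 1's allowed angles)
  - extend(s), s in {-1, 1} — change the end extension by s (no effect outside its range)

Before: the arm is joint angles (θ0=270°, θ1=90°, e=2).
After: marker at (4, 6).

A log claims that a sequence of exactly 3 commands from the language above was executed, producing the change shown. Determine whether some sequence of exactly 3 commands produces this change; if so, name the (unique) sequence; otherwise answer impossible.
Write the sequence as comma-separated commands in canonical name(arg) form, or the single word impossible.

t0: joint angles (θ0=270°, θ1=90°, e=2)
[1] after rotate(0, -90): joint angles (θ0=180°, θ1=90°, e=2)
[2] after rotate(0, -90): joint angles (θ0=90°, θ1=90°, e=2)
[3] after rotate(0, -90): joint angles (θ0=0°, θ1=90°, e=2)
uniquely the one of 64 3-step routes that fits.

rotate(0, -90), rotate(0, -90), rotate(0, -90)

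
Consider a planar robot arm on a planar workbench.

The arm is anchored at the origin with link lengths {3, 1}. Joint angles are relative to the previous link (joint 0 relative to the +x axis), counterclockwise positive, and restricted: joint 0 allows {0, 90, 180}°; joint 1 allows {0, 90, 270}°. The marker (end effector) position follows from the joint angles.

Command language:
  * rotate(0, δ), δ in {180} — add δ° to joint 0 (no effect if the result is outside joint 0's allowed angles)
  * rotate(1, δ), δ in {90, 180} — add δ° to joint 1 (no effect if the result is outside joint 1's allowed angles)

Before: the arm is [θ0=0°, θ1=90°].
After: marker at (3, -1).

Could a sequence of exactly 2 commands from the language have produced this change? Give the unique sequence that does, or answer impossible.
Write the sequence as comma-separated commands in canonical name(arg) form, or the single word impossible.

key: running rotate(1, 180) before rotate(1, 90) would end elsewhere — order is forced
from: [θ0=0°, θ1=90°]
[1] after rotate(1, 90): [θ0=0°, θ1=90°]
[2] after rotate(1, 180): [θ0=0°, θ1=270°]
no other 2-command option fits: unique.

rotate(1, 90), rotate(1, 180)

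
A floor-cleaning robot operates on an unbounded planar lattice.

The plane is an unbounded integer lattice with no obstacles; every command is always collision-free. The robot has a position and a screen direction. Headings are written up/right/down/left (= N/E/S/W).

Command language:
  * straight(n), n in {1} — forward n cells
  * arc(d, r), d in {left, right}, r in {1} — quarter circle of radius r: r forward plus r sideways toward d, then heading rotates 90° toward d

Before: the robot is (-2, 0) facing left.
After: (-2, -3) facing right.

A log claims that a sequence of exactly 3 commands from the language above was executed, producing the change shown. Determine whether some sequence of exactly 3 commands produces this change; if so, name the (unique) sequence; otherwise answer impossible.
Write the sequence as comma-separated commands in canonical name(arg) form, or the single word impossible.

arc(left, 1), straight(1), arc(left, 1)

key: position moved to (-2,-3) AND the heading swung to E — translation plus rotation needed
from: (-2, 0) facing left
[1] after arc(left, 1): (-3, -1) facing down
[2] after straight(1): (-3, -2) facing down
[3] after arc(left, 1): (-2, -3) facing right
no rival 3-sequence matches.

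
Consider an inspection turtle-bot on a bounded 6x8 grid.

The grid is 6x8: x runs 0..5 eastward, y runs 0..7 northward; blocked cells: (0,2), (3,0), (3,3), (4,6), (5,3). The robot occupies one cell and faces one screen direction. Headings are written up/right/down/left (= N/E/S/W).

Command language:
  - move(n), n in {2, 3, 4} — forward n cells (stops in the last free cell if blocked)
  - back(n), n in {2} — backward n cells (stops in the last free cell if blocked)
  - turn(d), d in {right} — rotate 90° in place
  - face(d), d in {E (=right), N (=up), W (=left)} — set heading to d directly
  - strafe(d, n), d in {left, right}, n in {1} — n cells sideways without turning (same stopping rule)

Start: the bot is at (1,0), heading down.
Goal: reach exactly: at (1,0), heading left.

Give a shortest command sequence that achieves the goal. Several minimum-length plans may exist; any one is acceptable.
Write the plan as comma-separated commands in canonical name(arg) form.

face(W)

initial: at (1,0), heading down
1. face(W) → at (1,0), heading left
minimal: 1 command(s), checked below 1.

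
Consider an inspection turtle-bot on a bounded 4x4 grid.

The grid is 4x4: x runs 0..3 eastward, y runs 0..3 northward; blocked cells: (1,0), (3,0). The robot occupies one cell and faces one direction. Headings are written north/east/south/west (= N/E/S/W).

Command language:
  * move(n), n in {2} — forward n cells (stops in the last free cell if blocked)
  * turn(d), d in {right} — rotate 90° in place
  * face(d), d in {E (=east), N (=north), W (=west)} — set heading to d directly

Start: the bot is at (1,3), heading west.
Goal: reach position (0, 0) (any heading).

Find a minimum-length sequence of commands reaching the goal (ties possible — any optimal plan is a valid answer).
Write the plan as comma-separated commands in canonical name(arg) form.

initial: at (1,3), heading west
[1] after move(2): at (0,3), heading west
[2] after face(E): at (0,3), heading east
[3] after turn(right): at (0,3), heading south
[4] after move(2): at (0,1), heading south
[5] after move(2): at (0,0), heading south
no 4-step plan works, so 5 is optimal.

move(2), face(E), turn(right), move(2), move(2)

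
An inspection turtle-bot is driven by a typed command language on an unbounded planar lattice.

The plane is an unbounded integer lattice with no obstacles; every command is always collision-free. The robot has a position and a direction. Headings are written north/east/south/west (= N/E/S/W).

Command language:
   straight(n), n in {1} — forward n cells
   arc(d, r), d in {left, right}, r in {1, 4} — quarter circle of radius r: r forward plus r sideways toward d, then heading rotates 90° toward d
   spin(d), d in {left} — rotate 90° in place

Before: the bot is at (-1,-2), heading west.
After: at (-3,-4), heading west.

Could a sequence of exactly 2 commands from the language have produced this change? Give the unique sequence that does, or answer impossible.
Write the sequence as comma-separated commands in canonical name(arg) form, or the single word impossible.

arc(left, 1), arc(right, 1)

key: heading stays W — rotations cancel among the 2 commands
initial: at (-1,-2), heading west
t=1 arc(left, 1) ⇒ at (-2,-3), heading south
t=2 arc(right, 1) ⇒ at (-3,-4), heading west
no other 2-command option fits: unique.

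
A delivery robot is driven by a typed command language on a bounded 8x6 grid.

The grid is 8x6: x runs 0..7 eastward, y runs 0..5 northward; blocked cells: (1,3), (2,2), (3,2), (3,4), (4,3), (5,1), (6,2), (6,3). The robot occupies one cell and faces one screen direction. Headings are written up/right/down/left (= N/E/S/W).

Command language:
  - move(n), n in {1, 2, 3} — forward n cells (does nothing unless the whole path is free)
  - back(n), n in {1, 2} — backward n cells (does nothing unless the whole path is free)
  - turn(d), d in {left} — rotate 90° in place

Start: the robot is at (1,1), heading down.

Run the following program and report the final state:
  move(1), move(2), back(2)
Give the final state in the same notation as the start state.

at (1,2), heading down

initial: at (1,1), heading down
1. move(1) → at (1,0), heading down
2. move(2) → at (1,0), heading down
3. back(2) → at (1,2), heading down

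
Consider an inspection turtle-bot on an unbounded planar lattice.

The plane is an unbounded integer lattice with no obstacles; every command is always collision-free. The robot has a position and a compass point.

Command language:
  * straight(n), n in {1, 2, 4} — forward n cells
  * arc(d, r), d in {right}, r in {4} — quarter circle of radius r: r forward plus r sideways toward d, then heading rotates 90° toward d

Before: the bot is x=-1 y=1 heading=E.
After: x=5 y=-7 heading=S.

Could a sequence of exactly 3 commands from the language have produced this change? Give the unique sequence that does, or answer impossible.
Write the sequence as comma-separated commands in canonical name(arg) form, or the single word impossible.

straight(2), arc(right, 4), straight(4)

key: cell and facing (now S) both changed — the 3 commands mix motion and turning
from: x=-1 y=1 heading=E
[1] after straight(2): x=1 y=1 heading=E
[2] after arc(right, 4): x=5 y=-3 heading=S
[3] after straight(4): x=5 y=-7 heading=S
no other 3-command option fits: unique.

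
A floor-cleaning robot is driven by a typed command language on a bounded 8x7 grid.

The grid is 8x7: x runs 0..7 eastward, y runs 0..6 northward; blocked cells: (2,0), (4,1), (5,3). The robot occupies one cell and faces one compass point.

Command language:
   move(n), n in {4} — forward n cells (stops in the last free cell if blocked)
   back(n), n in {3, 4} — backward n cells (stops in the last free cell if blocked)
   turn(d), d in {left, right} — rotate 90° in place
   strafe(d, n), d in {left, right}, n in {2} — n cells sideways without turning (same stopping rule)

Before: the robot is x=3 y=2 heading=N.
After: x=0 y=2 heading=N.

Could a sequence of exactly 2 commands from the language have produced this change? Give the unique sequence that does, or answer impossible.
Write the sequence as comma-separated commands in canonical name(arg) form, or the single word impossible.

key: still facing N at the end — nothing in the sequence rotates
begin: x=3 y=2 heading=N
1. strafe(left, 2) → x=1 y=2 heading=N
2. strafe(left, 2) → x=0 y=2 heading=N
no other 2-command option fits: unique.

strafe(left, 2), strafe(left, 2)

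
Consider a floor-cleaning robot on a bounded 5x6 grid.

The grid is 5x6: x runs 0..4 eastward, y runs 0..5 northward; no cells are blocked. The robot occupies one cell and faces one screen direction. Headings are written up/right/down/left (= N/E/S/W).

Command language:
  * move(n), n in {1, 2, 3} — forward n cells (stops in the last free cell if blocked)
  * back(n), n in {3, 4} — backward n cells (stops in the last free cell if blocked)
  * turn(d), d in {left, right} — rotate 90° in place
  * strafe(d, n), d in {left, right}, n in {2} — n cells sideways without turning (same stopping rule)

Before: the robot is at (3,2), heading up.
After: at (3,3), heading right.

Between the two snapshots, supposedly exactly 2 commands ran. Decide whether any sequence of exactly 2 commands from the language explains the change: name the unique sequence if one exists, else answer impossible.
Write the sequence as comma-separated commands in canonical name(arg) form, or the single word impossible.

move(1), turn(right)

key: order matters: swapping move(1) and turn(right) lands elsewhere
t0: at (3,2), heading up
1. move(1) → at (3,3), heading up
2. turn(right) → at (3,3), heading right
no rival 2-sequence matches.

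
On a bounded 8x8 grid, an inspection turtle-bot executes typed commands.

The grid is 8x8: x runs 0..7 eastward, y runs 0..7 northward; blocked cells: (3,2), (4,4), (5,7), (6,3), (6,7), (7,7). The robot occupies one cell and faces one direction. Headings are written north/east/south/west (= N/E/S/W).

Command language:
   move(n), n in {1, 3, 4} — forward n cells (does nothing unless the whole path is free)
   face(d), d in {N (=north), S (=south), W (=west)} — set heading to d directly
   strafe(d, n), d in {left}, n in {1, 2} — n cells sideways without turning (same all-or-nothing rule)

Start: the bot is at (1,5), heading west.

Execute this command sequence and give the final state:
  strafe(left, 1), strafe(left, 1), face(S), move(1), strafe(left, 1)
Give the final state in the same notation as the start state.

at (2,2), heading south

t0: at (1,5), heading west
1. strafe(left, 1) → at (1,4), heading west
2. strafe(left, 1) → at (1,3), heading west
3. face(S) → at (1,3), heading south
4. move(1) → at (1,2), heading south
5. strafe(left, 1) → at (2,2), heading south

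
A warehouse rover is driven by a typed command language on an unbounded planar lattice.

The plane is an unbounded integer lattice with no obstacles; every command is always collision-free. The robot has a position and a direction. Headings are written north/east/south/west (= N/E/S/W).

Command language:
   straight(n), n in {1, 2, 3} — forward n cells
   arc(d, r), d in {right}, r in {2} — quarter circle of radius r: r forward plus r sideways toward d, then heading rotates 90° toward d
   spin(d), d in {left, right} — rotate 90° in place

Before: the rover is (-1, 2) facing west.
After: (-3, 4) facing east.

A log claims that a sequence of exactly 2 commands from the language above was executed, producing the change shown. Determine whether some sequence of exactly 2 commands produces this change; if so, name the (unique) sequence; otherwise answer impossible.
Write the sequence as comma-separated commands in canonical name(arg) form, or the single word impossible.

arc(right, 2), spin(right)

key: order matters: swapping arc(right, 2) and spin(right) lands elsewhere
from: (-1, 2) facing west
[1] after arc(right, 2): (-3, 4) facing north
[2] after spin(right): (-3, 4) facing east
all 36 alternatives checked — unique.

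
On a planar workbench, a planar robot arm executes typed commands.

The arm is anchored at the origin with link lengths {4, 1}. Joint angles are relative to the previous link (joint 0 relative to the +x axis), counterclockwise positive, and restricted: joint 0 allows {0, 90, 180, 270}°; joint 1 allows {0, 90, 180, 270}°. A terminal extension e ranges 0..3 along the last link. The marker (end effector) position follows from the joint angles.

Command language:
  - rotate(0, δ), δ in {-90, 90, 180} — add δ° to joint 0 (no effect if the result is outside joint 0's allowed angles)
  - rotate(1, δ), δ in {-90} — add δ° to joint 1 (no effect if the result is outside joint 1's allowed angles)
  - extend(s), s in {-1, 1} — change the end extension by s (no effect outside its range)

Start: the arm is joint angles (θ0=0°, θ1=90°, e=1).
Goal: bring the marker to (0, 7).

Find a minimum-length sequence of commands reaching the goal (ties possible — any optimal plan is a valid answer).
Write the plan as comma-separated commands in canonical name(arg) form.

rotate(0, 90), rotate(1, -90), extend(1)

begin: joint angles (θ0=0°, θ1=90°, e=1)
t=1 rotate(0, 90) ⇒ joint angles (θ0=90°, θ1=90°, e=1)
t=2 rotate(1, -90) ⇒ joint angles (θ0=90°, θ1=0°, e=1)
t=3 extend(1) ⇒ joint angles (θ0=90°, θ1=0°, e=2)
nothing shorter than 3 reaches the goal.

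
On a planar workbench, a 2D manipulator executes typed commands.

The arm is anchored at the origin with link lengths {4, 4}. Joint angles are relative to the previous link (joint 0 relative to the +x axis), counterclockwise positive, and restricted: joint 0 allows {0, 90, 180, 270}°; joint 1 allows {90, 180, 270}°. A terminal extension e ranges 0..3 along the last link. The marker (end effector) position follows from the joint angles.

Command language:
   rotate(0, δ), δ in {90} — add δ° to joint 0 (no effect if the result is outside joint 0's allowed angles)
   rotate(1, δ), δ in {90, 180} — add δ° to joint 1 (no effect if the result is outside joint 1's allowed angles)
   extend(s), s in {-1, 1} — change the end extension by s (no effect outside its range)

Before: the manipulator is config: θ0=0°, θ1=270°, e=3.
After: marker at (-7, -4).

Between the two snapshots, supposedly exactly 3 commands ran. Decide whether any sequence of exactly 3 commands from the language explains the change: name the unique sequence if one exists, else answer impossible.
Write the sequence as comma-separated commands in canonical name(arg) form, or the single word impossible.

t0: config: θ0=0°, θ1=270°, e=3
1. rotate(0, 90) → config: θ0=90°, θ1=270°, e=3
2. rotate(0, 90) → config: θ0=180°, θ1=270°, e=3
3. rotate(0, 90) → config: θ0=270°, θ1=270°, e=3
no rival 3-sequence matches.

rotate(0, 90), rotate(0, 90), rotate(0, 90)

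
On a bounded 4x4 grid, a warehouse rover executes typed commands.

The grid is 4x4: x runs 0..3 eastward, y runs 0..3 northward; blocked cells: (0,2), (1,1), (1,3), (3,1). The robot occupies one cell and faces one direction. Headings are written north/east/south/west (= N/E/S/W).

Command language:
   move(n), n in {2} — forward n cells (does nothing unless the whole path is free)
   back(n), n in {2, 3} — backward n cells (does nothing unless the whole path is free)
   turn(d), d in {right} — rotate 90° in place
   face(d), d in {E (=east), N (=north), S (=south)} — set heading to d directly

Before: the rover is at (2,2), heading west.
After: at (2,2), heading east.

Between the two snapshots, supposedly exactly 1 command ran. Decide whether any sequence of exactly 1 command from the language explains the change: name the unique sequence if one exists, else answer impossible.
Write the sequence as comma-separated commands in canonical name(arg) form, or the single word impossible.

key: parked at (2,2) the whole time — nothing moves the robot
from: at (2,2), heading west
1. face(E) → at (2,2), heading east
all 7 alternatives checked — unique.

face(E)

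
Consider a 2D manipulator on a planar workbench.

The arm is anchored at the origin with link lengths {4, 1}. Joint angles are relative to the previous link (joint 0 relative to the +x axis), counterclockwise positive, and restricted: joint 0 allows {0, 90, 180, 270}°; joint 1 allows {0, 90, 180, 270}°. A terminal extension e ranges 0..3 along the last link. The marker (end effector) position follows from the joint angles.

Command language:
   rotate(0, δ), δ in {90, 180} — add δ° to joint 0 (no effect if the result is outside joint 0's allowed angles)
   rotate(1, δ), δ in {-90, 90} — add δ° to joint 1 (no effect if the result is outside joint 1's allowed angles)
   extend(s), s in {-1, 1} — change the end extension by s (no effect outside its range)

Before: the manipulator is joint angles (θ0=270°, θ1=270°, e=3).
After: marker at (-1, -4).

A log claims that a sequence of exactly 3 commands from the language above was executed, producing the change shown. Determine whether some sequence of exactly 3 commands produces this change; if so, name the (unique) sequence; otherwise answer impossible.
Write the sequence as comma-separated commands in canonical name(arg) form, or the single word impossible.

extend(-1), extend(-1), extend(-1)

from: joint angles (θ0=270°, θ1=270°, e=3)
[1] after extend(-1): joint angles (θ0=270°, θ1=270°, e=2)
[2] after extend(-1): joint angles (θ0=270°, θ1=270°, e=1)
[3] after extend(-1): joint angles (θ0=270°, θ1=270°, e=0)
uniquely the one of 216 3-step routes that fits.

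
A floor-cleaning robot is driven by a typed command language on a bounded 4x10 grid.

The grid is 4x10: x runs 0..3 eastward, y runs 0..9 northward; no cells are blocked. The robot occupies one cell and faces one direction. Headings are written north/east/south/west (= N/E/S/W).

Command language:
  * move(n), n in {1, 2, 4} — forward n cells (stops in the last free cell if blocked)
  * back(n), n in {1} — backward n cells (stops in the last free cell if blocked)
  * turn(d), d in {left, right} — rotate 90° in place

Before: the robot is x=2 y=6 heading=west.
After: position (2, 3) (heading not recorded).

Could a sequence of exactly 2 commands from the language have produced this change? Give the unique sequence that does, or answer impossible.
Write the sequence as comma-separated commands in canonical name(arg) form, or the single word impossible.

all 36 sequences checked — none match.

impossible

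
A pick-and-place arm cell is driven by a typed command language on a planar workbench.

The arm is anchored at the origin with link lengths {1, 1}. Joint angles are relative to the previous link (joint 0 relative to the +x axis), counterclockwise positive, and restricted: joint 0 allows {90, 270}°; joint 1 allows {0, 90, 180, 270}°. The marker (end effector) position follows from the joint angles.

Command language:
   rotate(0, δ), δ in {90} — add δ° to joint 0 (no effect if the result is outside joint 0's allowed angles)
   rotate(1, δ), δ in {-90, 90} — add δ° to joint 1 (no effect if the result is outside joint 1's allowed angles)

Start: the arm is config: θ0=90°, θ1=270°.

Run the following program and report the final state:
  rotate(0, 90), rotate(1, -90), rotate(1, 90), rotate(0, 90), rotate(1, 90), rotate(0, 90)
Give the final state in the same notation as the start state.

config: θ0=90°, θ1=0°

start: config: θ0=90°, θ1=270°
t=1 rotate(0, 90) ⇒ config: θ0=90°, θ1=270°
t=2 rotate(1, -90) ⇒ config: θ0=90°, θ1=180°
t=3 rotate(1, 90) ⇒ config: θ0=90°, θ1=270°
t=4 rotate(0, 90) ⇒ config: θ0=90°, θ1=270°
t=5 rotate(1, 90) ⇒ config: θ0=90°, θ1=0°
t=6 rotate(0, 90) ⇒ config: θ0=90°, θ1=0°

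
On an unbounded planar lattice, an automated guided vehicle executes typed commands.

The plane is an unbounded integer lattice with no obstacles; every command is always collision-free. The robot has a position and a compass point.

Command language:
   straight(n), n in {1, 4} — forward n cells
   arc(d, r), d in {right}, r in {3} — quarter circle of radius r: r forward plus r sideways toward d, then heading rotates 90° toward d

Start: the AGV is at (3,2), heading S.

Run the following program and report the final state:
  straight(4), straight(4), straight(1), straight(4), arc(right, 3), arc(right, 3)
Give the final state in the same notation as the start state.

at (-3,-11), heading N

begin: at (3,2), heading S
t=1 straight(4) ⇒ at (3,-2), heading S
t=2 straight(4) ⇒ at (3,-6), heading S
t=3 straight(1) ⇒ at (3,-7), heading S
t=4 straight(4) ⇒ at (3,-11), heading S
t=5 arc(right, 3) ⇒ at (0,-14), heading W
t=6 arc(right, 3) ⇒ at (-3,-11), heading N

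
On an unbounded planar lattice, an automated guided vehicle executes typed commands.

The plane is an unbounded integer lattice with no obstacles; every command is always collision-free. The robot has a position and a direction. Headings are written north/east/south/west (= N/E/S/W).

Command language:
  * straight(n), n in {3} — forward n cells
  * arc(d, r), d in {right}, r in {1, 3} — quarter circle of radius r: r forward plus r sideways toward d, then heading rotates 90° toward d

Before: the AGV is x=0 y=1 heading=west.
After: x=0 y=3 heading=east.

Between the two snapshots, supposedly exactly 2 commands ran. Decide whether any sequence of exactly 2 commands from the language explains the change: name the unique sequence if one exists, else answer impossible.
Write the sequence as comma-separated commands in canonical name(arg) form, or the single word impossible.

key: cell and facing (now E) both changed — the 2 commands mix motion and turning
t0: x=0 y=1 heading=west
step 1 (arc(right, 1)): x=-1 y=2 heading=north
step 2 (arc(right, 1)): x=0 y=3 heading=east
no other 2-command option fits: unique.

arc(right, 1), arc(right, 1)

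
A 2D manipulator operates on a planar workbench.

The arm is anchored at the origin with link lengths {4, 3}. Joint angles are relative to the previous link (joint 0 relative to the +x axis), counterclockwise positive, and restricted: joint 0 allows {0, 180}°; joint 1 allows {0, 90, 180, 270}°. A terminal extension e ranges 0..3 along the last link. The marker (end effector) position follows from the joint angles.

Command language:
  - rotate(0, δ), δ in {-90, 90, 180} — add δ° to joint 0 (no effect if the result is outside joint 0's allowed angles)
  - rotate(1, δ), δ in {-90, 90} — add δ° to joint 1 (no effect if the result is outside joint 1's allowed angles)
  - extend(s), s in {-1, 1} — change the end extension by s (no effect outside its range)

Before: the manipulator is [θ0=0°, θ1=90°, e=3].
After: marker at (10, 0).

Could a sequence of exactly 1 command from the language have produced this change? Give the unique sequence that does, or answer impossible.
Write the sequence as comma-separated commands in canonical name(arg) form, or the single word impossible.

rotate(1, -90)

initial: [θ0=0°, θ1=90°, e=3]
step 1 (rotate(1, -90)): [θ0=0°, θ1=0°, e=3]
no other 1-command option fits: unique.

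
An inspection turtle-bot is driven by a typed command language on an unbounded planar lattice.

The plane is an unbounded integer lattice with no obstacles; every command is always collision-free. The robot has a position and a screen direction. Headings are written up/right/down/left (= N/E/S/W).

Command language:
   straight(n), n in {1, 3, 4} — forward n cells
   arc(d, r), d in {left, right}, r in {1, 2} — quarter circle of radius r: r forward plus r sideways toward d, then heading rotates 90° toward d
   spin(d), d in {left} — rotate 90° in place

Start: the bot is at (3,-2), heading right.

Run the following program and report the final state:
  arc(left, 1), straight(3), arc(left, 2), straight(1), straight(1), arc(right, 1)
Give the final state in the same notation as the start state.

at (-1,5), heading up

t0: at (3,-2), heading right
step 1 (arc(left, 1)): at (4,-1), heading up
step 2 (straight(3)): at (4,2), heading up
step 3 (arc(left, 2)): at (2,4), heading left
step 4 (straight(1)): at (1,4), heading left
step 5 (straight(1)): at (0,4), heading left
step 6 (arc(right, 1)): at (-1,5), heading up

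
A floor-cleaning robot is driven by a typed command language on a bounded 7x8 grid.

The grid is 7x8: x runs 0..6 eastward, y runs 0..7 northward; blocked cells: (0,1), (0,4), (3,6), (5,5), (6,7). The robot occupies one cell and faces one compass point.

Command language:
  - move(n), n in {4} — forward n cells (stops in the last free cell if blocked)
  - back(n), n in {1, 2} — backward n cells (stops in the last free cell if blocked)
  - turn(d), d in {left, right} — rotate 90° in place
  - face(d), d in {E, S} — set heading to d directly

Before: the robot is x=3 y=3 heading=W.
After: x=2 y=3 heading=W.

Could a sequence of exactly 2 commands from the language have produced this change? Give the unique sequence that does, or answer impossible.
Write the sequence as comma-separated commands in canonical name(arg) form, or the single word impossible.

key: running back(2) before move(4) would end elsewhere — order is forced
initial: x=3 y=3 heading=W
[1] after move(4): x=0 y=3 heading=W
[2] after back(2): x=2 y=3 heading=W
uniquely the one of 49 2-step routes that fits.

move(4), back(2)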